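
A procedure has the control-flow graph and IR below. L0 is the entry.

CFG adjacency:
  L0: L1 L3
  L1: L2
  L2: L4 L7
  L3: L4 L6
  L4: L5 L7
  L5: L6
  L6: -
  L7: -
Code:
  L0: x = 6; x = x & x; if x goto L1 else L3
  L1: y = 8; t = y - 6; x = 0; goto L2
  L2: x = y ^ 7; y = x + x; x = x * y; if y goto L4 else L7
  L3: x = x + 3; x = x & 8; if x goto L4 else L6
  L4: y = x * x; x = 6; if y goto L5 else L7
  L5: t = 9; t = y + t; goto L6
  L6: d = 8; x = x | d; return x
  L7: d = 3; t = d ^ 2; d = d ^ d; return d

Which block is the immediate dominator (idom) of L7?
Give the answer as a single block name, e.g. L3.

Answer: L0

Derivation:
idom tree: L1←L0 L2←L1 L3←L0 L4←L0 L5←L4 L6←L0 L7←L0
Dom∩ at merges:
  L4: preds {L2,L3}: {L0,L1,L2} ∩ {L0,L3} = {L0}; idom=L0
  L6: preds {L3,L5}: {L0,L3} ∩ {L0,L4,L5} = {L0}; idom=L0
  L7: preds {L2,L4}: {L0,L1,L2} ∩ {L0,L4} = {L0}; idom=L0

idom(L7) = L0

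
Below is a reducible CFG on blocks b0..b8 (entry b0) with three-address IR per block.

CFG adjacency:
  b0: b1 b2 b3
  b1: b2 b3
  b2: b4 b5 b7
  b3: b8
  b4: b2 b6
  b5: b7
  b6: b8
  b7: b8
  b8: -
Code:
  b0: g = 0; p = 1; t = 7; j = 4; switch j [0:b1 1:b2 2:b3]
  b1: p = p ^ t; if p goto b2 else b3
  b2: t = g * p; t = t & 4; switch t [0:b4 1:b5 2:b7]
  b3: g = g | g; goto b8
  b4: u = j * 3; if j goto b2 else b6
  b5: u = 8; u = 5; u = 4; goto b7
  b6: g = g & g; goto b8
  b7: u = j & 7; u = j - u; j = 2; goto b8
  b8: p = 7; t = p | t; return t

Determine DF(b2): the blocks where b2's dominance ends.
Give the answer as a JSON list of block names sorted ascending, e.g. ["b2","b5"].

idom tree: b1←b0 b2←b0 b3←b0 b4←b2 b5←b2 b6←b4 b7←b2 b8←b0
Dom∩ at merges:
  b2: preds {b0,b1,b4}: {b0} ∩ {b0,b1} ∩ {b0,b2,b4} = {b0}; idom=b0
  b3: preds {b0,b1}: {b0} ∩ {b0,b1} = {b0}; idom=b0
  b7: preds {b2,b5}: {b0,b2} ∩ {b0,b2,b5} = {b0,b2}; idom=b2
  b8: preds {b3,b6,b7}: {b0,b3} ∩ {b0,b2,b4,b6} ∩ {b0,b2,b7} = {b0}; idom=b0

Frontier:
  join b2 pred b0: · stop@b0
  join b2 pred b1: b1 stop@b0
  join b2 pred b4: b4→b2 stop@b0
  join b3 pred b0: · stop@b0
  join b3 pred b1: b1 stop@b0
  join b7 pred b2: · stop@b2
  join b7 pred b5: b5 stop@b2
  join b8 pred b3: b3 stop@b0
  join b8 pred b6: b6→b4→b2 stop@b0
  join b8 pred b7: b7→b2 stop@b0
  b0: DF=∅
  b1: DF={b2,b3}
  b2: DF={b2,b8}
  b3: DF={b8}
  b4: DF={b2,b8}
  b5: DF={b7}
  b6: DF={b8}
  b7: DF={b8}
  b8: DF=∅

DF(b2) = ["b2", "b8"]

Answer: ["b2", "b8"]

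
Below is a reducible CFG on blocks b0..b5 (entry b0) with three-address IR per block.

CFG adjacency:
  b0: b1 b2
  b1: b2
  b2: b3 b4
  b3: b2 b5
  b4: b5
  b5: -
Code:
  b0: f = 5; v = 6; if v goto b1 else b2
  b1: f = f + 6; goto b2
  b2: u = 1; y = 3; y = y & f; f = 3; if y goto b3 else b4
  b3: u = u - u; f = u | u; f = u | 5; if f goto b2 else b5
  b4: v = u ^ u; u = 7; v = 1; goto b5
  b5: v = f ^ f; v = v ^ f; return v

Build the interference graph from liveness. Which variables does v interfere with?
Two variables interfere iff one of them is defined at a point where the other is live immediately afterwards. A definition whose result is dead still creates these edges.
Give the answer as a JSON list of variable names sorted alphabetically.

Answer: ["f"]

Derivation:
Per-block:
  b0: def={f,v} ue=∅
  b1: def={f} ue={f}
  b2: def={f,u,y} ue={f}
  b3: def={f,u} ue={u}
  b4: def={u,v} ue={u}
  b5: def={v} ue={f}

Live sets:
  b0: in=∅ out={f}
  b1: in={f} out={f}
  b2: in={f} out={f,u}
  b3: in={u} out={f}
  b4: in={f,u} out={f}
  b5: in={f} out=∅

Interference:
  f — {u,v,y}
  u — {f,y}
  v — {f}
  y — {f,u}

N(v) = ["f"]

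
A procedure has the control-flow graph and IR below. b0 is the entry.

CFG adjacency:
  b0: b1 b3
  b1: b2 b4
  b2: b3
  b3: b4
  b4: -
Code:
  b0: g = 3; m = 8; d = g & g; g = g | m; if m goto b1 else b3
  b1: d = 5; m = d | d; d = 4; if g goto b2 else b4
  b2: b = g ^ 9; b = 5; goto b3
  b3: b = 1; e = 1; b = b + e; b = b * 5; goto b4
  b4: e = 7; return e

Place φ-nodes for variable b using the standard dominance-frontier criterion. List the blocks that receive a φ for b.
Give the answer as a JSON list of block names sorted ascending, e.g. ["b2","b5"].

idom tree: b1←b0 b2←b1 b3←b0 b4←b0
Dom∩ at merges:
  b3: preds {b0,b2}: {b0} ∩ {b0,b1,b2} = {b0}; idom=b0
  b4: preds {b1,b3}: {b0,b1} ∩ {b0,b3} = {b0}; idom=b0

Frontier:
  b3←b0: walk · to b0
  b3←b2: walk b2→b1 to b0
  b4←b1: walk b1 to b0
  b4←b3: walk b3 to b0
  b0 → ∅
  b1 → {b3,b4}
  b2 → {b3}
  b3 → {b4}
  b4 → ∅

φ for b: defs {b2,b3}
  DF⁺ = {b3,b4}

Answer: ["b3", "b4"]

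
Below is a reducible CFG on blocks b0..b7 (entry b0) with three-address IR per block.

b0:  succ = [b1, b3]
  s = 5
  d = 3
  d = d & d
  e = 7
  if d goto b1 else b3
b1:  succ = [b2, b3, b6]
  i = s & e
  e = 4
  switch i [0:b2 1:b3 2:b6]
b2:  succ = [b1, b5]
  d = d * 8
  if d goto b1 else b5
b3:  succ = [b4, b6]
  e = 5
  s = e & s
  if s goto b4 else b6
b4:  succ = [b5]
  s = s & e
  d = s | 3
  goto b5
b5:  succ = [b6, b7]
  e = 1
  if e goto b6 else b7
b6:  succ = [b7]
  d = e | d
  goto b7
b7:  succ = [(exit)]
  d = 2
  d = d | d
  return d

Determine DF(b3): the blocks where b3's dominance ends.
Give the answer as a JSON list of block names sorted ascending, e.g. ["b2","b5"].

Answer: ["b5", "b6"]

Derivation:
idom tree: b1←b0 b2←b1 b3←b0 b4←b3 b5←b0 b6←b0 b7←b0
Dom at joins:
  b1: preds {b0,b2}: {b0} ∩ {b0,b1,b2} = {b0}; idom=b0
  b3: preds {b0,b1}: {b0} ∩ {b0,b1} = {b0}; idom=b0
  b5: preds {b2,b4}: {b0,b1,b2} ∩ {b0,b3,b4} = {b0}; idom=b0
  b6: preds {b1,b3,b5}: {b0,b1} ∩ {b0,b3} ∩ {b0,b5} = {b0}; idom=b0
  b7: preds {b5,b6}: {b0,b5} ∩ {b0,b6} = {b0}; idom=b0

DF walk-up:
  join b1 pred b0: · stop@b0
  join b1 pred b2: b2→b1 stop@b0
  join b3 pred b0: · stop@b0
  join b3 pred b1: b1 stop@b0
  join b5 pred b2: b2→b1 stop@b0
  join b5 pred b4: b4→b3 stop@b0
  join b6 pred b1: b1 stop@b0
  join b6 pred b3: b3 stop@b0
  join b6 pred b5: b5 stop@b0
  join b7 pred b5: b5 stop@b0
  join b7 pred b6: b6 stop@b0
  DF(b0)=∅
  DF(b1)={b1,b3,b5,b6}
  DF(b2)={b1,b5}
  DF(b3)={b5,b6}
  DF(b4)={b5}
  DF(b5)={b6,b7}
  DF(b6)={b7}
  DF(b7)=∅

DF(b3) = ["b5", "b6"]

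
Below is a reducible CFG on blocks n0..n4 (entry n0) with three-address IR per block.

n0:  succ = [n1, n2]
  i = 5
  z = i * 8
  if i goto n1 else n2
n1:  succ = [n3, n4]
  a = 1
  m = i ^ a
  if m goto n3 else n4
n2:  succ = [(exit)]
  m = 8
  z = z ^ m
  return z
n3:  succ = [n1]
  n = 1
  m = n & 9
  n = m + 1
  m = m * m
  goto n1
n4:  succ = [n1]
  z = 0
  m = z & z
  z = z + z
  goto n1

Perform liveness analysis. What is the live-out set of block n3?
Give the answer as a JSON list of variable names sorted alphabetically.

Block summaries:
  n0: {i,z} / ∅
  n1: {a,m} / {i}
  n2: {m,z} / {z}
  n3: {m,n} / ∅
  n4: {m,z} / ∅

Liveness:
  n0 li=∅ lo={i,z}
  n1 li={i} lo={i}
  n2 li={z} lo=∅
  n3 li={i} lo={i}
  n4 li={i} lo={i}

live-out(n3) = ["i"]

Answer: ["i"]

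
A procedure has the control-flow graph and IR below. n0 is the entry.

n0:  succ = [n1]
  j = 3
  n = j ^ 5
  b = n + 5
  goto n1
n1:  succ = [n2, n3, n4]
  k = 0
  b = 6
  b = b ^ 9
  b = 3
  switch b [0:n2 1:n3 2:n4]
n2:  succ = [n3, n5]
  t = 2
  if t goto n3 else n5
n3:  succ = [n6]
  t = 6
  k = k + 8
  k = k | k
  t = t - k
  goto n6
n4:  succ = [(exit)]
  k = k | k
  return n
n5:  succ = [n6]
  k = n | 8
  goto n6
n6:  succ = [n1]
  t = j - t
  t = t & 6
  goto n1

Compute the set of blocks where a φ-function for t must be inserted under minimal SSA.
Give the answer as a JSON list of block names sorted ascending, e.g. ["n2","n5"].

Answer: ["n1", "n3", "n6"]

Working:
idom tree: n1←n0 n2←n1 n3←n1 n4←n1 n5←n2 n6←n1
Join-block Dom:
  n1: preds {n0,n6}: {n0} ∩ {n0,n1,n6} = {n0}; idom=n0
  n3: preds {n1,n2}: {n0,n1} ∩ {n0,n1,n2} = {n0,n1}; idom=n1
  n6: preds {n3,n5}: {n0,n1,n3} ∩ {n0,n1,n2,n5} = {n0,n1}; idom=n1

Frontier:
  n1←n0: walk · to n0
  n1←n6: walk n6→n1 to n0
  n3←n1: walk · to n1
  n3←n2: walk n2 to n1
  n6←n3: walk n3 to n1
  n6←n5: walk n5→n2 to n1
  n0 → ∅
  n1 → {n1}
  n2 → {n3,n6}
  n3 → {n6}
  n4 → ∅
  n5 → {n6}
  n6 → {n1}

φ for t: defs {n2,n3,n6}
  DF⁺ = {n1,n3,n6}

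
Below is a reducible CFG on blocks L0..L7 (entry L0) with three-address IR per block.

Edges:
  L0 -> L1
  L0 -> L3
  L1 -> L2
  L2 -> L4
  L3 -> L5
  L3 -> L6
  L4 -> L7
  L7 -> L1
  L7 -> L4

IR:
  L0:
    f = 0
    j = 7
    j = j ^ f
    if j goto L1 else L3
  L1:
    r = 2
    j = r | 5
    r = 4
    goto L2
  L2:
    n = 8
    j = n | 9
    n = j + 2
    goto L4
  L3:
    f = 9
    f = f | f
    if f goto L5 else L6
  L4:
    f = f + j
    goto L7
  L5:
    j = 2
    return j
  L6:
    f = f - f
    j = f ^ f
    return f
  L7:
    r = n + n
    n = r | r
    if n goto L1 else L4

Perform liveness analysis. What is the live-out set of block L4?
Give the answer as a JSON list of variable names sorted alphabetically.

def/use:
  L0 def {f,j} use ∅
  L1 def {j,r} use ∅
  L2 def {j,n} use ∅
  L3 def {f} use ∅
  L4 def {f} use {f,j}
  L5 def {j} use ∅
  L6 def {f,j} use {f}
  L7 def {n,r} use {n}

Live sets:
  L0 li=∅ lo={f}
  L1 li={f} lo={f}
  L2 li={f} lo={f,j,n}
  L3 li=∅ lo={f}
  L4 li={f,j,n} lo={f,j,n}
  L5 li=∅ lo=∅
  L6 li={f} lo=∅
  L7 li={f,j,n} lo={f,j,n}

live-out(L4) = ["f", "j", "n"]

Answer: ["f", "j", "n"]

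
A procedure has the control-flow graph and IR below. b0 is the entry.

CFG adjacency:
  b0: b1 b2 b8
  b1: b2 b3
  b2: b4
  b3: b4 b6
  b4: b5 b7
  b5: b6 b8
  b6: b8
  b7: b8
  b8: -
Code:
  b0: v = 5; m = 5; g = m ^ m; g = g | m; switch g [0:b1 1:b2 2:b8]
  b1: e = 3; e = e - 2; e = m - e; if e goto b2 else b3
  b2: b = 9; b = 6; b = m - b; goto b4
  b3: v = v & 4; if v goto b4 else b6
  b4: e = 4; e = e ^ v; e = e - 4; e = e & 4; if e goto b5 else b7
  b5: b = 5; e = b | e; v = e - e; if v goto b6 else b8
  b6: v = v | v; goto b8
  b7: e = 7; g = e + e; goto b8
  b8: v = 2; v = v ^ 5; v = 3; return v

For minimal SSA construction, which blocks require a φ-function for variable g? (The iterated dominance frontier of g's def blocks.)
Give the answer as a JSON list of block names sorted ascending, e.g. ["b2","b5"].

Answer: ["b8"]

Working:
idom tree: b1←b0 b2←b0 b3←b1 b4←b0 b5←b4 b6←b0 b7←b4 b8←b0
Dom∩ at merges:
  b2: preds {b0,b1}: {b0} ∩ {b0,b1} = {b0}; idom=b0
  b4: preds {b2,b3}: {b0,b2} ∩ {b0,b1,b3} = {b0}; idom=b0
  b6: preds {b3,b5}: {b0,b1,b3} ∩ {b0,b4,b5} = {b0}; idom=b0
  b8: preds {b0,b5,b6,b7}: {b0} ∩ {b0,b4,b5} ∩ {b0,b6} ∩ {b0,b4,b7} = {b0}; idom=b0

DF derivation:
  b2←b0: walk · to b0
  b2←b1: walk b1 to b0
  b4←b2: walk b2 to b0
  b4←b3: walk b3→b1 to b0
  b6←b3: walk b3→b1 to b0
  b6←b5: walk b5→b4 to b0
  b8←b0: walk · to b0
  b8←b5: walk b5→b4 to b0
  b8←b6: walk b6 to b0
  b8←b7: walk b7→b4 to b0
  DF(b0)=∅
  DF(b1)={b2,b4,b6}
  DF(b2)={b4}
  DF(b3)={b4,b6}
  DF(b4)={b6,b8}
  DF(b5)={b6,b8}
  DF(b6)={b8}
  DF(b7)={b8}
  DF(b8)=∅

φ for g: defs {b0,b7}
  DF⁺ = {b8}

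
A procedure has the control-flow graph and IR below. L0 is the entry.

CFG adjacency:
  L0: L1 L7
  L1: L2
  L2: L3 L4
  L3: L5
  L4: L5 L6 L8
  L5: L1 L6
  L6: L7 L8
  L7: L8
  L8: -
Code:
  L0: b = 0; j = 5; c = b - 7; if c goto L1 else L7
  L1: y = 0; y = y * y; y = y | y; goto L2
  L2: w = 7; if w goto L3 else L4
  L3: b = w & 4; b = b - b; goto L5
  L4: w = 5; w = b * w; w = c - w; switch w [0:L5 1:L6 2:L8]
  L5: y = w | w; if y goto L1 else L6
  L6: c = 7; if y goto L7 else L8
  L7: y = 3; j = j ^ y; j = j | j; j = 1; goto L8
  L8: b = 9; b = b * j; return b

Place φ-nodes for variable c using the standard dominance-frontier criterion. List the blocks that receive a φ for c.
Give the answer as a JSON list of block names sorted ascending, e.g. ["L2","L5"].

idom tree: L1←L0 L2←L1 L3←L2 L4←L2 L5←L2 L6←L2 L7←L0 L8←L0
Dom∩ at merges:
  L1: preds {L0,L5}: {L0} ∩ {L0,L1,L2,L5} = {L0}; idom=L0
  L5: preds {L3,L4}: {L0,L1,L2,L3} ∩ {L0,L1,L2,L4} = {L0,L1,L2}; idom=L2
  L6: preds {L4,L5}: {L0,L1,L2,L4} ∩ {L0,L1,L2,L5} = {L0,L1,L2}; idom=L2
  L7: preds {L0,L6}: {L0} ∩ {L0,L1,L2,L6} = {L0}; idom=L0
  L8: preds {L4,L6,L7}: {L0,L1,L2,L4} ∩ {L0,L1,L2,L6} ∩ {L0,L7} = {L0}; idom=L0

Frontier:
  join L1 pred L0: · stop@L0
  join L1 pred L5: L5→L2→L1 stop@L0
  join L5 pred L3: L3 stop@L2
  join L5 pred L4: L4 stop@L2
  join L6 pred L4: L4 stop@L2
  join L6 pred L5: L5 stop@L2
  join L7 pred L0: · stop@L0
  join L7 pred L6: L6→L2→L1 stop@L0
  join L8 pred L4: L4→L2→L1 stop@L0
  join L8 pred L6: L6→L2→L1 stop@L0
  join L8 pred L7: L7 stop@L0
  L0 → ∅
  L1 → {L1,L7,L8}
  L2 → {L1,L7,L8}
  L3 → {L5}
  L4 → {L5,L6,L8}
  L5 → {L1,L6}
  L6 → {L7,L8}
  L7 → {L8}
  L8 → ∅

φ for c: defs {L0,L6}
  DF⁺ = {L7,L8}

Answer: ["L7", "L8"]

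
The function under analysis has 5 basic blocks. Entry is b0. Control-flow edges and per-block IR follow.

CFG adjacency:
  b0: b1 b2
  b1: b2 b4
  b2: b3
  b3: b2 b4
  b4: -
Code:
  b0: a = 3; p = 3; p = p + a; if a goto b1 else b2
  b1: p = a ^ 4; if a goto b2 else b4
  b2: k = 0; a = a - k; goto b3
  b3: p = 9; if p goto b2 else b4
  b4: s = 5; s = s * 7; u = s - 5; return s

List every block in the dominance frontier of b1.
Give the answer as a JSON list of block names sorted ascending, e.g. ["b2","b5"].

idom tree: b1←b0 b2←b0 b3←b2 b4←b0
Dom∩ at merges:
  b2: preds {b0,b1,b3}: {b0} ∩ {b0,b1} ∩ {b0,b2,b3} = {b0}; idom=b0
  b4: preds {b1,b3}: {b0,b1} ∩ {b0,b2,b3} = {b0}; idom=b0

Frontier:
  join b2 pred b0: · stop@b0
  join b2 pred b1: b1 stop@b0
  join b2 pred b3: b3→b2 stop@b0
  join b4 pred b1: b1 stop@b0
  join b4 pred b3: b3→b2 stop@b0
  b0: DF=∅
  b1: DF={b2,b4}
  b2: DF={b2,b4}
  b3: DF={b2,b4}
  b4: DF=∅

DF(b1) = ["b2", "b4"]

Answer: ["b2", "b4"]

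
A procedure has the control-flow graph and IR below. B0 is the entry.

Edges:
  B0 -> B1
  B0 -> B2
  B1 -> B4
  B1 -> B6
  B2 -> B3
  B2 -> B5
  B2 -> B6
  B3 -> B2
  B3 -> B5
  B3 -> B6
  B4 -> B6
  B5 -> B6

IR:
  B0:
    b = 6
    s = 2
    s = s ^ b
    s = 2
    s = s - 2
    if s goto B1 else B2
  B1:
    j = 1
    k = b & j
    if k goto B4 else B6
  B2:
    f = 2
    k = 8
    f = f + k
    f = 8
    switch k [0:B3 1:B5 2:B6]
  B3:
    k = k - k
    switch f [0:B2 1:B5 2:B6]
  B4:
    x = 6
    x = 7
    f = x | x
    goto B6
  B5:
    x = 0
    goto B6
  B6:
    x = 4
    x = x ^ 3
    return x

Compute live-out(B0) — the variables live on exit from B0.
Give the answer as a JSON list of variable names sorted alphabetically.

Block summaries:
  B0: {b,s} / ∅
  B1: {j,k} / {b}
  B2: {f,k} / ∅
  B3: {k} / {f,k}
  B4: {f,x} / ∅
  B5: {x} / ∅
  B6: {x} / ∅

Live sets:
  B0: in=∅ out={b}
  B1: in={b} out=∅
  B2: in=∅ out={f,k}
  B3: in={f,k} out=∅
  B4: in=∅ out=∅
  B5: in=∅ out=∅
  B6: in=∅ out=∅

live-out(B0) = ["b"]

Answer: ["b"]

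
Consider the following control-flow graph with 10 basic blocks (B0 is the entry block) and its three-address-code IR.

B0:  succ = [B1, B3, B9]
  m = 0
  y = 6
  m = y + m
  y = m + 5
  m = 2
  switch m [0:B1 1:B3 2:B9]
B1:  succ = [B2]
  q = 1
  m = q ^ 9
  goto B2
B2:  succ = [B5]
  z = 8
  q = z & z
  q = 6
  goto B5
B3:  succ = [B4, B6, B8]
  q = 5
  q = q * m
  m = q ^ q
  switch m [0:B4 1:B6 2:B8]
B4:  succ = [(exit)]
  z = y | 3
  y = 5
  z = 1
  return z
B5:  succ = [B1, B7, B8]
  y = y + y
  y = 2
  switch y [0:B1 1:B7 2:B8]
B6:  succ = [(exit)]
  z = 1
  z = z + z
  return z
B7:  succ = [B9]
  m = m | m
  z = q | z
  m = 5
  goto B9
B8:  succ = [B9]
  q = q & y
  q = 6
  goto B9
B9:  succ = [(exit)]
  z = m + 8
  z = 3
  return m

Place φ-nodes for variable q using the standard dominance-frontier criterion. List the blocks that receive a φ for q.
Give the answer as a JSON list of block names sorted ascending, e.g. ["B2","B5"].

idom tree: B1←B0 B2←B1 B3←B0 B4←B3 B5←B2 B6←B3 B7←B5 B8←B0 B9←B0
Dom at joins:
  B1: preds {B0,B5}: {B0} ∩ {B0,B1,B2,B5} = {B0}; idom=B0
  B8: preds {B3,B5}: {B0,B3} ∩ {B0,B1,B2,B5} = {B0}; idom=B0
  B9: preds {B0,B7,B8}: {B0} ∩ {B0,B1,B2,B5,B7} ∩ {B0,B8} = {B0}; idom=B0

DF walk-up:
  B1←B0: walk · to B0
  B1←B5: walk B5→B2→B1 to B0
  B8←B3: walk B3 to B0
  B8←B5: walk B5→B2→B1 to B0
  B9←B0: walk · to B0
  B9←B7: walk B7→B5→B2→B1 to B0
  B9←B8: walk B8 to B0
  DF(B0)=∅
  DF(B1)={B1,B8,B9}
  DF(B2)={B1,B8,B9}
  DF(B3)={B8}
  DF(B4)=∅
  DF(B5)={B1,B8,B9}
  DF(B6)=∅
  DF(B7)={B9}
  DF(B8)={B9}
  DF(B9)=∅

φ for q: defs {B1,B2,B3,B8}
  DF⁺ = {B1,B8,B9}

Answer: ["B1", "B8", "B9"]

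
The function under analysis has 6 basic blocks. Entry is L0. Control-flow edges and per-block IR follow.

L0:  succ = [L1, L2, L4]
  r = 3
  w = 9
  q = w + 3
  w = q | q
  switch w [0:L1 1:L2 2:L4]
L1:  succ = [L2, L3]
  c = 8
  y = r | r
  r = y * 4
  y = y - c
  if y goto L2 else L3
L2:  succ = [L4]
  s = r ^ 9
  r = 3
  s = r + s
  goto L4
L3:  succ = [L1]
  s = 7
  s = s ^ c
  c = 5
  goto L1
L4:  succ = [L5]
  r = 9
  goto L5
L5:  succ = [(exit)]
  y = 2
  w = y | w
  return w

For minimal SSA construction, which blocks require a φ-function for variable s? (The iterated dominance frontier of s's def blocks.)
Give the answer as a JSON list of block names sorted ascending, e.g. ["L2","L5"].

idom tree: L1←L0 L2←L0 L3←L1 L4←L0 L5←L4
Dom∩ at merges:
  L1: preds {L0,L3}: {L0} ∩ {L0,L1,L3} = {L0}; idom=L0
  L2: preds {L0,L1}: {L0} ∩ {L0,L1} = {L0}; idom=L0
  L4: preds {L0,L2}: {L0} ∩ {L0,L2} = {L0}; idom=L0

DF derivation:
  L1←L0: walk · to L0
  L1←L3: walk L3→L1 to L0
  L2←L0: walk · to L0
  L2←L1: walk L1 to L0
  L4←L0: walk · to L0
  L4←L2: walk L2 to L0
  DF(L0)=∅
  DF(L1)={L1,L2}
  DF(L2)={L4}
  DF(L3)={L1}
  DF(L4)=∅
  DF(L5)=∅

φ for s: defs {L2,L3}
  DF⁺ = {L1,L2,L4}

Answer: ["L1", "L2", "L4"]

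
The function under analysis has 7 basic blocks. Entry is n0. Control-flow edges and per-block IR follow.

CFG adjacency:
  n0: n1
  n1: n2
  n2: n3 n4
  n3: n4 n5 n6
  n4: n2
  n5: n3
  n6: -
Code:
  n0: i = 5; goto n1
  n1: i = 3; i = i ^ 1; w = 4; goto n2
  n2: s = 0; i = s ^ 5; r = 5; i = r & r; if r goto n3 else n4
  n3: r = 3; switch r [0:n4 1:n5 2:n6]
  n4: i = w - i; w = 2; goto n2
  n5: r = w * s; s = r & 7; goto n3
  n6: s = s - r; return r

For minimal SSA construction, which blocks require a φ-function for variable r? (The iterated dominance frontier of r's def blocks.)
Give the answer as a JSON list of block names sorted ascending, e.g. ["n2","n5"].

Answer: ["n2", "n3", "n4"]

Working:
idom tree: n1←n0 n2←n1 n3←n2 n4←n2 n5←n3 n6←n3
Dom at joins:
  n2: preds {n1,n4}: {n0,n1} ∩ {n0,n1,n2,n4} = {n0,n1}; idom=n1
  n3: preds {n2,n5}: {n0,n1,n2} ∩ {n0,n1,n2,n3,n5} = {n0,n1,n2}; idom=n2
  n4: preds {n2,n3}: {n0,n1,n2} ∩ {n0,n1,n2,n3} = {n0,n1,n2}; idom=n2

DF derivation:
  join n2 pred n1: · stop@n1
  join n2 pred n4: n4→n2 stop@n1
  join n3 pred n2: · stop@n2
  join n3 pred n5: n5→n3 stop@n2
  join n4 pred n2: · stop@n2
  join n4 pred n3: n3 stop@n2
  DF(n0)=∅
  DF(n1)=∅
  DF(n2)={n2}
  DF(n3)={n3,n4}
  DF(n4)={n2}
  DF(n5)={n3}
  DF(n6)=∅

φ for r: defs {n2,n3,n5}
  DF⁺ = {n2,n3,n4}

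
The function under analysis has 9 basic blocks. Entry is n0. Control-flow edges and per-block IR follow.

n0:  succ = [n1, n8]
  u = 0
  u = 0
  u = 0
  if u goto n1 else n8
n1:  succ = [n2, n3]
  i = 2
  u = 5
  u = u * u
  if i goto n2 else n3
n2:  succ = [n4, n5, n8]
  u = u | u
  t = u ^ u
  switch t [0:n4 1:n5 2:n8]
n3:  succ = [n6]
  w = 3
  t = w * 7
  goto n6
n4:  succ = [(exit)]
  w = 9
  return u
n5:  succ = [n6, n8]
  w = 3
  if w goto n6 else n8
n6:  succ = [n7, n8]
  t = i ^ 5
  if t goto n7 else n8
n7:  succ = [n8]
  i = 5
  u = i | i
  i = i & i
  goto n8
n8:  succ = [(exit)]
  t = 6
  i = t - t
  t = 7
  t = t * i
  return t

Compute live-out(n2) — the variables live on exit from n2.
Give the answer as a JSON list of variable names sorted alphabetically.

Answer: ["i", "u"]

Derivation:
def/use:
  n0 def {u} use ∅
  n1 def {i,u} use ∅
  n2 def {t,u} use {u}
  n3 def {t,w} use ∅
  n4 def {w} use {u}
  n5 def {w} use ∅
  n6 def {t} use {i}
  n7 def {i,u} use ∅
  n8 def {i,t} use ∅

Backward fixpoint:
  n0: in=∅ out=∅
  n1: in=∅ out={i,u}
  n2: in={i,u} out={i,u}
  n3: in={i} out={i}
  n4: in={u} out=∅
  n5: in={i} out={i}
  n6: in={i} out=∅
  n7: in=∅ out=∅
  n8: in=∅ out=∅

live-out(n2) = ["i", "u"]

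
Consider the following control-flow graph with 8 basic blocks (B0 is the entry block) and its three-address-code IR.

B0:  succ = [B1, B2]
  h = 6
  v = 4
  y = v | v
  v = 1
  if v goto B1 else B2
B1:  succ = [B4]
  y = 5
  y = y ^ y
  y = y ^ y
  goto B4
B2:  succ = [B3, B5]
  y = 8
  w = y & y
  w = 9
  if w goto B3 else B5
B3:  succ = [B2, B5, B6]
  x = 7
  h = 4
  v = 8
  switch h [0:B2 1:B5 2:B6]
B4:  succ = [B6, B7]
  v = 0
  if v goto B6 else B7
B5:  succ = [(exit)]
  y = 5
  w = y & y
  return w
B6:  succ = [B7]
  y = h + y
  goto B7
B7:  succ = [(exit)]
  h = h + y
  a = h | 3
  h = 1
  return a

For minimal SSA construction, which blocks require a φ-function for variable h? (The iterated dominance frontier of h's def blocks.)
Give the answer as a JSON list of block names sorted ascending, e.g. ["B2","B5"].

Answer: ["B2", "B5", "B6", "B7"]

Analysis:
idom tree: B1←B0 B2←B0 B3←B2 B4←B1 B5←B2 B6←B0 B7←B0
Dom∩ at merges:
  B2: preds {B0,B3}: {B0} ∩ {B0,B2,B3} = {B0}; idom=B0
  B5: preds {B2,B3}: {B0,B2} ∩ {B0,B2,B3} = {B0,B2}; idom=B2
  B6: preds {B3,B4}: {B0,B2,B3} ∩ {B0,B1,B4} = {B0}; idom=B0
  B7: preds {B4,B6}: {B0,B1,B4} ∩ {B0,B6} = {B0}; idom=B0

DF derivation:
  join B2 pred B0: · stop@B0
  join B2 pred B3: B3→B2 stop@B0
  join B5 pred B2: · stop@B2
  join B5 pred B3: B3 stop@B2
  join B6 pred B3: B3→B2 stop@B0
  join B6 pred B4: B4→B1 stop@B0
  join B7 pred B4: B4→B1 stop@B0
  join B7 pred B6: B6 stop@B0
  B0 → ∅
  B1 → {B6,B7}
  B2 → {B2,B6}
  B3 → {B2,B5,B6}
  B4 → {B6,B7}
  B5 → ∅
  B6 → {B7}
  B7 → ∅

φ for h: defs {B0,B3,B7}
  DF⁺ = {B2,B5,B6,B7}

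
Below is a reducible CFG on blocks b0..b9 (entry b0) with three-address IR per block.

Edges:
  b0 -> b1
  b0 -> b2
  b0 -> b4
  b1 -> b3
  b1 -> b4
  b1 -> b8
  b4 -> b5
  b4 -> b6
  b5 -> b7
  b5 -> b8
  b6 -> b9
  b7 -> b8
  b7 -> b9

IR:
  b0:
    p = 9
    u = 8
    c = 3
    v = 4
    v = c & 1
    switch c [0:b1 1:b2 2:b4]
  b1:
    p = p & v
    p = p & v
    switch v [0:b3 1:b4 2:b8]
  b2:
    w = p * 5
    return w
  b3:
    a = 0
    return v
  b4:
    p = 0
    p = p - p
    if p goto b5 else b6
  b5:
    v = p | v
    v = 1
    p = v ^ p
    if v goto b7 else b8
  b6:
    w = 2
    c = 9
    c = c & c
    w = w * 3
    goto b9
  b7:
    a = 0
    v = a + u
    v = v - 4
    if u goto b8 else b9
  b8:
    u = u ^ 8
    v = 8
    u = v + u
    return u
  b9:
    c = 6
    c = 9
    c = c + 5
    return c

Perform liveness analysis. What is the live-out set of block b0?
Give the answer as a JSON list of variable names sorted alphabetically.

def/use:
  b0: {c,p,u,v} / ∅
  b1: {p} / {p,v}
  b2: {w} / {p}
  b3: {a} / {v}
  b4: {p} / ∅
  b5: {p,v} / {p,v}
  b6: {c,w} / ∅
  b7: {a,v} / {u}
  b8: {u,v} / {u}
  b9: {c} / ∅

Liveness:
  b0 li=∅ lo={p,u,v}
  b1 li={p,u,v} lo={u,v}
  b2 li={p} lo=∅
  b3 li={v} lo=∅
  b4 li={u,v} lo={p,u,v}
  b5 li={p,u,v} lo={u}
  b6 li=∅ lo=∅
  b7 li={u} lo={u}
  b8 li={u} lo=∅
  b9 li=∅ lo=∅

live-out(b0) = ["p", "u", "v"]

Answer: ["p", "u", "v"]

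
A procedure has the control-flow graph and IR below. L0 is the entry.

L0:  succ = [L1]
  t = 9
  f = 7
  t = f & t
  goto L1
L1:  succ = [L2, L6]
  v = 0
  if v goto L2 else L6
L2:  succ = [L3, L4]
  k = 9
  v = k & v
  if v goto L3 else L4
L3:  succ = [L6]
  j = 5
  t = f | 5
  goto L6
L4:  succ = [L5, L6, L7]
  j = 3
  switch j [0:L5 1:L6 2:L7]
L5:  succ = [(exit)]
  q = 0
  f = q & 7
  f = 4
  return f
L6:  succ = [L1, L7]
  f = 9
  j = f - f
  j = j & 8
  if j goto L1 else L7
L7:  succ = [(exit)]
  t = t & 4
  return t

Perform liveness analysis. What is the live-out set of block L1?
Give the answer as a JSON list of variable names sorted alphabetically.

def/use:
  L0 def {f,t} use ∅
  L1 def {v} use ∅
  L2 def {k,v} use {v}
  L3 def {j,t} use {f}
  L4 def {j} use ∅
  L5 def {f,q} use ∅
  L6 def {f,j} use ∅
  L7 def {t} use {t}

Backward fixpoint:
  L0 li=∅ lo={f,t}
  L1 li={f,t} lo={f,t,v}
  L2 li={f,t,v} lo={f,t}
  L3 li={f} lo={t}
  L4 li={t} lo={t}
  L5 li=∅ lo=∅
  L6 li={t} lo={f,t}
  L7 li={t} lo=∅

live-out(L1) = ["f", "t", "v"]

Answer: ["f", "t", "v"]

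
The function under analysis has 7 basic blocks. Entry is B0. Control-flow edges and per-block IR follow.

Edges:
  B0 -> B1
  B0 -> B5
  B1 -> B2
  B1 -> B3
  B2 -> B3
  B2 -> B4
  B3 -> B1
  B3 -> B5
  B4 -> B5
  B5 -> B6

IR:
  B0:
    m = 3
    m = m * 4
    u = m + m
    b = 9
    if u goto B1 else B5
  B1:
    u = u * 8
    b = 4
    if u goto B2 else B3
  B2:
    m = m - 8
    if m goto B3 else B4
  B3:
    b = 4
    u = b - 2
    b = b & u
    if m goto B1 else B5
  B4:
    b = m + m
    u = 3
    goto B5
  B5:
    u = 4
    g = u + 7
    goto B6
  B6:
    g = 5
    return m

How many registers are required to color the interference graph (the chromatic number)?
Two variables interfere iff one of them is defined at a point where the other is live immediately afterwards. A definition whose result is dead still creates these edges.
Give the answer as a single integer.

Per-block:
  B0: def={b,m,u} ue=∅
  B1: def={b,u} ue={u}
  B2: def={m} ue={m}
  B3: def={b,u} ue={m}
  B4: def={b,u} ue={m}
  B5: def={g,u} ue=∅
  B6: def={g} ue={m}

Backward fixpoint:
  B0 li=∅ lo={m,u}
  B1 li={m,u} lo={m}
  B2 li={m} lo={m}
  B3 li={m} lo={m,u}
  B4 li={m} lo={m}
  B5 li={m} lo={m}
  B6 li={m} lo=∅

Interference:
  b↔{m,u}
  g↔{m}
  m↔{b,g,u}
  u↔{b,m}

Chromatic number:
  {b,m,u} pairwise interfere (3-clique) ⇒ χ ≥ 3
  assign b→R1 g→R1 m→R0 u→R2 — no edge inside a register ⇒ χ ≤ 3
  χ = 3

Answer: 3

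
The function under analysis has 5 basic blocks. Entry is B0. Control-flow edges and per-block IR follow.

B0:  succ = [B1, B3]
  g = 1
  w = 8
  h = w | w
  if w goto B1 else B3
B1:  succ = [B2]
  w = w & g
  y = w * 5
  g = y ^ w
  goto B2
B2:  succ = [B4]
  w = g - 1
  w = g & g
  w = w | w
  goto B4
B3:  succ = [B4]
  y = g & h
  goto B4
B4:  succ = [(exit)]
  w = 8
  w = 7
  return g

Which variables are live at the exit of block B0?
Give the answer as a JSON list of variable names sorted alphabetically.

Answer: ["g", "h", "w"]

Derivation:
Per-block:
  B0 def {g,h,w} use ∅
  B1 def {g,w,y} use {g,w}
  B2 def {w} use {g}
  B3 def {y} use {g,h}
  B4 def {w} use {g}

Live sets:
  B0: in=∅ out={g,h,w}
  B1: in={g,w} out={g}
  B2: in={g} out={g}
  B3: in={g,h} out={g}
  B4: in={g} out=∅

live-out(B0) = ["g", "h", "w"]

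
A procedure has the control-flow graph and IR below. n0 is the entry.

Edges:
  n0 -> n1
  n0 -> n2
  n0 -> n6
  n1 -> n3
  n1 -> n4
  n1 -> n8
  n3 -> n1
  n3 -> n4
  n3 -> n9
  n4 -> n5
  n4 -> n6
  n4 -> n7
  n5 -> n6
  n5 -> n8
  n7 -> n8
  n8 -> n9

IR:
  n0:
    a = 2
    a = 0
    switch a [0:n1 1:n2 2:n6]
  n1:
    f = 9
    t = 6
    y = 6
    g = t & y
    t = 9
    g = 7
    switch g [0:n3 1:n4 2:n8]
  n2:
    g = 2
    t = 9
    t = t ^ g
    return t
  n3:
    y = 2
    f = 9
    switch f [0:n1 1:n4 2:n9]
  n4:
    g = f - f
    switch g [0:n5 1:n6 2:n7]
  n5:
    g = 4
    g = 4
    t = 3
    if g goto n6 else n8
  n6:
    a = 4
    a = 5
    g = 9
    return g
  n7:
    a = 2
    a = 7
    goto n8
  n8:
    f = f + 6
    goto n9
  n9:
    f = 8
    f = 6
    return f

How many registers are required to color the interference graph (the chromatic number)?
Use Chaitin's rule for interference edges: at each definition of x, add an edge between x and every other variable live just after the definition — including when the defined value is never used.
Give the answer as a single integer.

def/use:
  n0 def {a} use ∅
  n1 def {f,g,t,y} use ∅
  n2 def {g,t} use ∅
  n3 def {f,y} use ∅
  n4 def {g} use {f}
  n5 def {g,t} use ∅
  n6 def {a,g} use ∅
  n7 def {a} use ∅
  n8 def {f} use {f}
  n9 def {f} use ∅

Backward fixpoint:
  n0: in=∅ out=∅
  n1: in=∅ out={f}
  n2: in=∅ out=∅
  n3: in=∅ out={f}
  n4: in={f} out={f}
  n5: in={f} out={f}
  n6: in=∅ out=∅
  n7: in={f} out={f}
  n8: in={f} out=∅
  n9: in=∅ out=∅

Conflict graph:
  a — {f}
  f — {a,g,t,y}
  g — {f,t}
  t — {f,g,y}
  y — {f,t}

Colouring:
  clique {f,g,t} ⇒ need ≥ 3
  3-colouring: r0={f}  r1={a,t}  r2={g,y}
  χ = 3

Answer: 3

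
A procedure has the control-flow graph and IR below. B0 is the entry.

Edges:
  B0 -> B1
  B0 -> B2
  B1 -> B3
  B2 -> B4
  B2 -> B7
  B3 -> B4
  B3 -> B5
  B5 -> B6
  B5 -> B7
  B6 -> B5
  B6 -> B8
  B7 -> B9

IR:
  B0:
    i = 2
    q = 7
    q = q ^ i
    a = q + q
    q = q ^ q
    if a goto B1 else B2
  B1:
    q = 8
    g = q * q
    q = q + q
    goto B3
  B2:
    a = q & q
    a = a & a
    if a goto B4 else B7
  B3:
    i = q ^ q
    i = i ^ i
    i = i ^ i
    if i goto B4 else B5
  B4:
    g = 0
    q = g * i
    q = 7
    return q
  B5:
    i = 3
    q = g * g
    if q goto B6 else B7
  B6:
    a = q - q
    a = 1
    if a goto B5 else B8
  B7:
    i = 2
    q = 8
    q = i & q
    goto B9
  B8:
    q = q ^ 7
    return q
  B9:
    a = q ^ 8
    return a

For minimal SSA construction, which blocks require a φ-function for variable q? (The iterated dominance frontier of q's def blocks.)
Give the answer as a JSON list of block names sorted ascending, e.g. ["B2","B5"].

Answer: ["B4", "B5", "B7"]

Analysis:
idom tree: B1←B0 B2←B0 B3←B1 B4←B0 B5←B3 B6←B5 B7←B0 B8←B6 B9←B7
Dom at joins:
  B4: preds {B2,B3}: {B0,B2} ∩ {B0,B1,B3} = {B0}; idom=B0
  B5: preds {B3,B6}: {B0,B1,B3} ∩ {B0,B1,B3,B5,B6} = {B0,B1,B3}; idom=B3
  B7: preds {B2,B5}: {B0,B2} ∩ {B0,B1,B3,B5} = {B0}; idom=B0

DF derivation:
  B4←B2: walk B2 to B0
  B4←B3: walk B3→B1 to B0
  B5←B3: walk · to B3
  B5←B6: walk B6→B5 to B3
  B7←B2: walk B2 to B0
  B7←B5: walk B5→B3→B1 to B0
  B0: DF=∅
  B1: DF={B4,B7}
  B2: DF={B4,B7}
  B3: DF={B4,B7}
  B4: DF=∅
  B5: DF={B5,B7}
  B6: DF={B5}
  B7: DF=∅
  B8: DF=∅
  B9: DF=∅

φ for q: defs {B0,B1,B4,B5,B7,B8}
  DF⁺ = {B4,B5,B7}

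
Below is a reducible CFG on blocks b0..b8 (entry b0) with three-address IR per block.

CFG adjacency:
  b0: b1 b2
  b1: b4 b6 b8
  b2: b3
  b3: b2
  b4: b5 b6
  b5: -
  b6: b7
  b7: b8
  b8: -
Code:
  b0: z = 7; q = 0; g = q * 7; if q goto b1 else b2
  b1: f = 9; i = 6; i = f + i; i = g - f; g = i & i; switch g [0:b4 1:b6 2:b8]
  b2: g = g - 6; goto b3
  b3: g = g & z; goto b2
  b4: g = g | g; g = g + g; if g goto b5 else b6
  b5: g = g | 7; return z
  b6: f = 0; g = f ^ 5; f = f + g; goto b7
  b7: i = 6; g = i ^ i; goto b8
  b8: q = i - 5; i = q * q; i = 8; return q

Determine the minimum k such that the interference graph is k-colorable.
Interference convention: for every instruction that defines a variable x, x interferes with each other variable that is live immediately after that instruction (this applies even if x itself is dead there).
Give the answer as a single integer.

Answer: 4

Derivation:
Block summaries:
  b0: def={g,q,z} ue=∅
  b1: def={f,g,i} ue={g}
  b2: def={g} ue={g}
  b3: def={g} ue={g,z}
  b4: def={g} ue={g}
  b5: def={g} ue={g,z}
  b6: def={f,g} ue=∅
  b7: def={g,i} ue=∅
  b8: def={i,q} ue={i}

Liveness:
  b0: in=∅ out={g,z}
  b1: in={g,z} out={g,i,z}
  b2: in={g,z} out={g,z}
  b3: in={g,z} out={g,z}
  b4: in={g,z} out={g,z}
  b5: in={g,z} out=∅
  b6: in=∅ out=∅
  b7: in=∅ out={i}
  b8: in={i} out=∅

Interference:
  f: {g,i,z}
  g: {f,i,q,z}
  i: {f,g,q,z}
  q: {g,i,z}
  z: {f,g,i,q}

Chromatic number:
  clique {f,g,i,z} ⇒ need ≥ 4
  4-colouring: r0={g}  r1={i}  r2={z}  r3={f,q}
  χ = 4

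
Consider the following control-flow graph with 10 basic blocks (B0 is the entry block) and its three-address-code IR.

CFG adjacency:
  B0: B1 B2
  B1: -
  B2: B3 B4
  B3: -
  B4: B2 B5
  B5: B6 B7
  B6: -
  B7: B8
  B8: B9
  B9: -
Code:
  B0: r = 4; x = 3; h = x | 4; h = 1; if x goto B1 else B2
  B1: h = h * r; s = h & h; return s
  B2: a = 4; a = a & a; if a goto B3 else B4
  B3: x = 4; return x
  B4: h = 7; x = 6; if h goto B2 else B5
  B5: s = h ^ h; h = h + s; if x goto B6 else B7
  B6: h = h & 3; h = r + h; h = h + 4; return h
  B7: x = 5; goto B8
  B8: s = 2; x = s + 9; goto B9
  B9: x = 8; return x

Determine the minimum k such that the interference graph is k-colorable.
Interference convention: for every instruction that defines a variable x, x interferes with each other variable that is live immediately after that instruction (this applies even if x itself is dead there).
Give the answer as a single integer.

Answer: 4

Working:
Per-block:
  B0 def {h,r,x} use ∅
  B1 def {h,s} use {h,r}
  B2 def {a} use ∅
  B3 def {x} use ∅
  B4 def {h,x} use ∅
  B5 def {h,s} use {h,x}
  B6 def {h} use {h,r}
  B7 def {x} use ∅
  B8 def {s,x} use ∅
  B9 def {x} use ∅

Backward fixpoint:
  B0: in=∅ out={h,r}
  B1: in={h,r} out=∅
  B2: in={r} out={r}
  B3: in=∅ out=∅
  B4: in={r} out={h,r,x}
  B5: in={h,r,x} out={h,r}
  B6: in={h,r} out=∅
  B7: in=∅ out=∅
  B8: in=∅ out=∅
  B9: in=∅ out=∅

Interfere edges:
  a — {r}
  h — {r,s,x}
  r — {a,h,s,x}
  s — {h,r,x}
  x — {h,r,s}

Registers:
  clique {h,r,s,x} ⇒ need ≥ 4
  assign a→c1 h→c1 r→c0 s→c2 x→c3 — no edge inside a register ⇒ χ ≤ 4
  χ = 4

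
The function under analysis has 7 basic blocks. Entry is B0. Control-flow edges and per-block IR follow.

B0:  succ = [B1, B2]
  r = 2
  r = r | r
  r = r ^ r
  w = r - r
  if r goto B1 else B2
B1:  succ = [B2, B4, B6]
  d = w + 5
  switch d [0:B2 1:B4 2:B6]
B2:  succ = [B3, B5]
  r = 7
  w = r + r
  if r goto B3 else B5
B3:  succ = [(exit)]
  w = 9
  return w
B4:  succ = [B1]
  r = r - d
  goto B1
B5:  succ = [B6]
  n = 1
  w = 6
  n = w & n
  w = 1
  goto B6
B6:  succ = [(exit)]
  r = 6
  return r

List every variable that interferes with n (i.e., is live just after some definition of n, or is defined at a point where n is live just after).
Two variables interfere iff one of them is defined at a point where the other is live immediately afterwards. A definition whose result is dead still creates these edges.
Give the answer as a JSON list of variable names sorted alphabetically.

Answer: ["w"]

Analysis:
def/use:
  B0 def {r,w} use ∅
  B1 def {d} use {w}
  B2 def {r,w} use ∅
  B3 def {w} use ∅
  B4 def {r} use {d,r}
  B5 def {n,w} use ∅
  B6 def {r} use ∅

Liveness:
  B0 li=∅ lo={r,w}
  B1 li={r,w} lo={d,r,w}
  B2 li=∅ lo=∅
  B3 li=∅ lo=∅
  B4 li={d,r,w} lo={r,w}
  B5 li=∅ lo=∅
  B6 li=∅ lo=∅

Interference:
  d↔{r,w}
  n↔{w}
  r↔{d,w}
  w↔{d,n,r}

N(n) = ["w"]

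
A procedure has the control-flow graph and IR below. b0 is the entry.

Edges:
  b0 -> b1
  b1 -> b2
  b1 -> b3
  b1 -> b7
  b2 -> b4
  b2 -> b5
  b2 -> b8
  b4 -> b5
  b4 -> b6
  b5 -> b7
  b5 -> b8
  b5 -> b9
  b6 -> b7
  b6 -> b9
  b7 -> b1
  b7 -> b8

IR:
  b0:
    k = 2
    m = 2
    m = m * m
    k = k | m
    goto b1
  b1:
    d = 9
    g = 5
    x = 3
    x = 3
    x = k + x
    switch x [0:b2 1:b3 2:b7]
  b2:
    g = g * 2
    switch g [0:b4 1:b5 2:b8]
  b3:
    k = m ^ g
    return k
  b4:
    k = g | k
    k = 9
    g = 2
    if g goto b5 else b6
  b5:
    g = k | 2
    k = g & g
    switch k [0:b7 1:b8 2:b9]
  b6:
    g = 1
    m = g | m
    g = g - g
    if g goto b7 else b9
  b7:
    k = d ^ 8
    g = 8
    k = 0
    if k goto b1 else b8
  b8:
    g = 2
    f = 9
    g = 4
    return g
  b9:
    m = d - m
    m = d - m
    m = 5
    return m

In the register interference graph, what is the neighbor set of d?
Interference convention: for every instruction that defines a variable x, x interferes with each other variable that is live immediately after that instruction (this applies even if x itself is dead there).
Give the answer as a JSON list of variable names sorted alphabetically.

Per-block:
  b0: {k,m} / ∅
  b1: {d,g,x} / {k}
  b2: {g} / {g}
  b3: {k} / {g,m}
  b4: {g,k} / {g,k}
  b5: {g,k} / {k}
  b6: {g,m} / {m}
  b7: {g,k} / {d}
  b8: {f,g} / ∅
  b9: {m} / {d,m}

Liveness:
  b0: in=∅ out={k,m}
  b1: in={k,m} out={d,g,k,m}
  b2: in={d,g,k,m} out={d,g,k,m}
  b3: in={g,m} out=∅
  b4: in={d,g,k,m} out={d,k,m}
  b5: in={d,k,m} out={d,m}
  b6: in={d,m} out={d,m}
  b7: in={d,m} out={k,m}
  b8: in=∅ out=∅
  b9: in={d,m} out=∅

Conflict graph:
  d↔{g,k,m,x}
  f↔∅
  g↔{d,k,m,x}
  k↔{d,g,m,x}
  m↔{d,g,k,x}
  x↔{d,g,k,m}

N(d) = ["g", "k", "m", "x"]

Answer: ["g", "k", "m", "x"]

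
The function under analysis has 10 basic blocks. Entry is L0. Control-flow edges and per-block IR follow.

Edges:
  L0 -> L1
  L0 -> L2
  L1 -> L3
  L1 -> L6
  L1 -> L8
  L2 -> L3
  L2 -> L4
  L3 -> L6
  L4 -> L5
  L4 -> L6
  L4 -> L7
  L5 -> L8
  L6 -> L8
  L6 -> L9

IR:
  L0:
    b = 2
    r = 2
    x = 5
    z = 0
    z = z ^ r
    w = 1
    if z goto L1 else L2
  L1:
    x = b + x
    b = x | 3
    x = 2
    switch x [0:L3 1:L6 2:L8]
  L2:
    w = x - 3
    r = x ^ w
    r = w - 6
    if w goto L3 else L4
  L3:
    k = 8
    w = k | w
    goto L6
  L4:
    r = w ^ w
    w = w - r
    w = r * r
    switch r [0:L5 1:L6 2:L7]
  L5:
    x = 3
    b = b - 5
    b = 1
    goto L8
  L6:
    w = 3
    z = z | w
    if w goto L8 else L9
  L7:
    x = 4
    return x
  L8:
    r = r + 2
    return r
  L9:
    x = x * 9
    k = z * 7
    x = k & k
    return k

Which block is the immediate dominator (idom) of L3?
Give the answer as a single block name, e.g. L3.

idom tree: L1←L0 L2←L0 L3←L0 L4←L2 L5←L4 L6←L0 L7←L4 L8←L0 L9←L6
Dom at joins:
  L3: preds {L1,L2}: {L0,L1} ∩ {L0,L2} = {L0}; idom=L0
  L6: preds {L1,L3,L4}: {L0,L1} ∩ {L0,L3} ∩ {L0,L2,L4} = {L0}; idom=L0
  L8: preds {L1,L5,L6}: {L0,L1} ∩ {L0,L2,L4,L5} ∩ {L0,L6} = {L0}; idom=L0

idom(L3) = L0

Answer: L0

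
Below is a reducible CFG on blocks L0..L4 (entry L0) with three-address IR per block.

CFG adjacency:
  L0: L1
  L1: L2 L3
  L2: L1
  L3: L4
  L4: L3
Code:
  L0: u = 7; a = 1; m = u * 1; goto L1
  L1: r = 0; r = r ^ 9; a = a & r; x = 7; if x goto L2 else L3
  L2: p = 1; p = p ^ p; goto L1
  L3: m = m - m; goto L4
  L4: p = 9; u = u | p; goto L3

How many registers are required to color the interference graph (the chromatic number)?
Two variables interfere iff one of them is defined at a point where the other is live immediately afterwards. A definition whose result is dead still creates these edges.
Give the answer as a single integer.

Answer: 4

Analysis:
def/use:
  L0 def {a,m,u} use ∅
  L1 def {a,r,x} use {a}
  L2 def {p} use ∅
  L3 def {m} use {m}
  L4 def {p,u} use {u}

Backward fixpoint:
  live L0: ∅→{a,m,u}
  live L1: {a,m,u}→{a,m,u}
  live L2: {a,m,u}→{a,m,u}
  live L3: {m,u}→{m,u}
  live L4: {m,u}→{m,u}

Interference:
  a↔{m,p,r,u,x}
  m↔{a,p,r,u,x}
  p↔{a,m,u}
  r↔{a,m,u}
  u↔{a,m,p,r,x}
  x↔{a,m,u}

Colouring:
  clique {a,m,p,u} ⇒ need ≥ 4
  assign a→c0 m→c1 p→c3 r→c3 u→c2 x→c3 — no edge inside a register ⇒ χ ≤ 4
  χ = 4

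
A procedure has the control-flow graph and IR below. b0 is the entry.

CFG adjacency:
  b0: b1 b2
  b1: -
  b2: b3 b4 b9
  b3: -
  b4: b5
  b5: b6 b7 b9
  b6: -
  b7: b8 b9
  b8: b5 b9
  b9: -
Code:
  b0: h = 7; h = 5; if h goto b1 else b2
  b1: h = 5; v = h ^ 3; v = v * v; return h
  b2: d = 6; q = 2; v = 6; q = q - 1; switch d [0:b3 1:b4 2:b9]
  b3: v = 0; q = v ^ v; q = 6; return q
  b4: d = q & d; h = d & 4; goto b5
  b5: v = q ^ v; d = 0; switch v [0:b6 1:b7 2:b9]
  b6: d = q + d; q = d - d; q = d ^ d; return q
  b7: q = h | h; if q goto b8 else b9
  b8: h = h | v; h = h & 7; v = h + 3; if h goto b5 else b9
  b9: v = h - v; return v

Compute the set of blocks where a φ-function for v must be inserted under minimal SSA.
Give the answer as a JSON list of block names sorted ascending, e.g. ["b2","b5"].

Answer: ["b5", "b9"]

Derivation:
idom tree: b1←b0 b2←b0 b3←b2 b4←b2 b5←b4 b6←b5 b7←b5 b8←b7 b9←b2
Join-block Dom:
  b5: preds {b4,b8}: {b0,b2,b4} ∩ {b0,b2,b4,b5,b7,b8} = {b0,b2,b4}; idom=b4
  b9: preds {b2,b5,b7,b8}: {b0,b2} ∩ {b0,b2,b4,b5} ∩ {b0,b2,b4,b5,b7} ∩ {b0,b2,b4,b5,b7,b8} = {b0,b2}; idom=b2

DF derivation:
  join b5 pred b4: · stop@b4
  join b5 pred b8: b8→b7→b5 stop@b4
  join b9 pred b2: · stop@b2
  join b9 pred b5: b5→b4 stop@b2
  join b9 pred b7: b7→b5→b4 stop@b2
  join b9 pred b8: b8→b7→b5→b4 stop@b2
  b0: DF=∅
  b1: DF=∅
  b2: DF=∅
  b3: DF=∅
  b4: DF={b9}
  b5: DF={b5,b9}
  b6: DF=∅
  b7: DF={b5,b9}
  b8: DF={b5,b9}
  b9: DF=∅

φ for v: defs {b1,b2,b3,b5,b8,b9}
  DF⁺ = {b5,b9}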